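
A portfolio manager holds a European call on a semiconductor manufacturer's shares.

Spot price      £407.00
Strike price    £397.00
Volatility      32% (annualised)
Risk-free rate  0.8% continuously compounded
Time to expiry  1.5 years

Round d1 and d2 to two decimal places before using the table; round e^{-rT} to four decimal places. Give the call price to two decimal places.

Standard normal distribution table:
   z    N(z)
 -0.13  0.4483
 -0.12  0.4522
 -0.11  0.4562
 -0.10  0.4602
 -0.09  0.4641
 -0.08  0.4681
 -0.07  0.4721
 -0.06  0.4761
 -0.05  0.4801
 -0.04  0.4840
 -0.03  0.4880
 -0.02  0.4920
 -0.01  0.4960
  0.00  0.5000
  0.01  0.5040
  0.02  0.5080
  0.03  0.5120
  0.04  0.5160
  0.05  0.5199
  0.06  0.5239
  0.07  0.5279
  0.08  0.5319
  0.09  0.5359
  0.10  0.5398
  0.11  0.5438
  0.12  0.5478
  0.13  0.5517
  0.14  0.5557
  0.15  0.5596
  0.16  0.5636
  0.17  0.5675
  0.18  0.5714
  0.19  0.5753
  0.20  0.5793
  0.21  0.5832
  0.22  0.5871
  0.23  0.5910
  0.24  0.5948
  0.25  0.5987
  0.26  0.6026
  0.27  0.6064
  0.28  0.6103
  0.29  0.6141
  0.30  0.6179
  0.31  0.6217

£69.41

σ√T = 0.32·√1.5 = 0.3919
d₁ = [ln(407/397) + (0.008 + 0.32²/2)·1.5] / 0.3919 = [0.0249 + 0.0888] / 0.3919 = 0.2901 which rounds to 0.29
d₂ = d₁ − σ√T = 0.2901 − 0.3919 = -0.1019 which rounds to -0.10
exp(−rT) = exp(−0.008·1.5) = 0.9881
C = 407·N(0.29) − 397·0.9881·N(-0.10) = 407·0.6141 − 397·0.9881·0.4602 = 249.9387 − 180.5253 = 69.4134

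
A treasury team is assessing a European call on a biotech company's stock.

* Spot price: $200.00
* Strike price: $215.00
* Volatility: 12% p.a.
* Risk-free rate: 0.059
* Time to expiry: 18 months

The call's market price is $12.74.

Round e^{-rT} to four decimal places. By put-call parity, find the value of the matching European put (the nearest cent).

$9.53

e^(−rT) = e^(−0.059·1.5) = 0.9153
Put-call parity: C − P = S − K·e^(−rT) = 200 − 215·0.9153 = 200 − 196.7895 = 3.2105
P = C − (C − P) = 12.74 − (3.2105) = 9.5295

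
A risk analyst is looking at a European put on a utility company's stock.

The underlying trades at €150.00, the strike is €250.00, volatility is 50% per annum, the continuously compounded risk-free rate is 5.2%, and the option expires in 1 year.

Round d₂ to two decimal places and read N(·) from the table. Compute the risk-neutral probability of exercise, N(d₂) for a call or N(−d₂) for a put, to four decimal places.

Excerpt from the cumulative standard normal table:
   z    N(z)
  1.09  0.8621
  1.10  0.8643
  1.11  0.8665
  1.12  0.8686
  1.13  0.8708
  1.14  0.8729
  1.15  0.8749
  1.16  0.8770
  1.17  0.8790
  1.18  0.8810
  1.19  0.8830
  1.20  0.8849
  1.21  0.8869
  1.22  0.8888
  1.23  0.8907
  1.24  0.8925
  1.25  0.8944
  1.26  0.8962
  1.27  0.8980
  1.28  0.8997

0.8790

σ√T = 0.5·√1 = 0.5000
d₁ = [ln(150/250) + (0.052 + 0.5²/2)·1] / 0.5000 = [-0.5108 + 0.1770] / 0.5000 = -0.6677 ≈ -0.67
d₂ = d₁ − σ√T = -0.6677 − 0.5000 = -1.1677 ≈ -1.17
Risk-neutral Pr[S_T < K] = N(−d₂) = N(1.17) = 0.8790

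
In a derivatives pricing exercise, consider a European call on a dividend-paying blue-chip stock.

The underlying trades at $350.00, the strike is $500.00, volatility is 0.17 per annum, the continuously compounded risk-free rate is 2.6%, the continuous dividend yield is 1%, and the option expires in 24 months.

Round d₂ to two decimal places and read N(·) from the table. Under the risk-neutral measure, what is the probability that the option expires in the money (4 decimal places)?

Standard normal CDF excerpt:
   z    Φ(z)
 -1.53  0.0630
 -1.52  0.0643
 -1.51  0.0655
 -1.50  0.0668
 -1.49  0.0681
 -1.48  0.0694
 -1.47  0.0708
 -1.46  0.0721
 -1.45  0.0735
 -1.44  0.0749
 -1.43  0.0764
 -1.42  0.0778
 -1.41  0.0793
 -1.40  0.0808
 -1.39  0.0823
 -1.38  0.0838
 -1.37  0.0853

0.0708

σ√T = 0.17 × 1.4142 = 0.2404
ln(S/K) + (r − q + σ²/2)T = ln(350/500) + (0.026 − 0.01 + 0.17²/2)·2 = -0.3567 + 0.0609 = -0.2958
d₁ = -0.2958 / 0.2404 = -1.2303 which rounds to -1.23
d₂ = d₁ − σ√T = -1.2303 − 0.2404 = -1.4707 which rounds to -1.47
Pr(exercise) under Q = N(d₂) = 0.0708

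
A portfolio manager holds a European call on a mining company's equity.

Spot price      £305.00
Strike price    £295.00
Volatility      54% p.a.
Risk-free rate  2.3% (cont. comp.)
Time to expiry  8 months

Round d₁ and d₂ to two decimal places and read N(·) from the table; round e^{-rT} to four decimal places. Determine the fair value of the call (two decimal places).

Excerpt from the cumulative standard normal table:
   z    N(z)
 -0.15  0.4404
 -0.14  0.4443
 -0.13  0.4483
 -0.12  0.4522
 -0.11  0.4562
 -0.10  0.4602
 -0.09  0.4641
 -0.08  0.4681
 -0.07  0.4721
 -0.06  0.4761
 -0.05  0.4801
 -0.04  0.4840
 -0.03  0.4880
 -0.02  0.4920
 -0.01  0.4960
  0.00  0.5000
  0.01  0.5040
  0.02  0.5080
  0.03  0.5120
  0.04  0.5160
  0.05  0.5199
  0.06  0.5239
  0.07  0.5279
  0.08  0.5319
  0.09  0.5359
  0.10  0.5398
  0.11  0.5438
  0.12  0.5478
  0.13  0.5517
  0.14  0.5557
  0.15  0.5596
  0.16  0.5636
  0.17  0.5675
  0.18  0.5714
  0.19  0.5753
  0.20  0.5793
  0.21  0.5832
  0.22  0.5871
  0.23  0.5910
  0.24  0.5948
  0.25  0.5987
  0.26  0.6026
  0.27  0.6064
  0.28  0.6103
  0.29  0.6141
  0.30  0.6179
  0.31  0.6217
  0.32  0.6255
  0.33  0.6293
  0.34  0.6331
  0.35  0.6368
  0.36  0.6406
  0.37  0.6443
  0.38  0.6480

σ√T = 0.54·√0.6667 = 0.4409
d₁ = [ln(305/295) + (0.023 + 0.54²/2)·0.6667] / 0.4409 = [0.0333 + 0.1125] / 0.4409 = 0.3308 → 0.33
d₂ = d₁ − σ√T = 0.3308 − 0.4409 = -0.1101 → -0.11
e^(−rT) = e^(−0.023·0.6667) = 0.9848
N(d₁) = N(0.33) = 0.6293;  N(d₂) = N(-0.11) = 0.4562
C = 305·0.6293 − 295·0.9848·0.4562 = 191.9365 − 132.5334 = 59.4031

£59.40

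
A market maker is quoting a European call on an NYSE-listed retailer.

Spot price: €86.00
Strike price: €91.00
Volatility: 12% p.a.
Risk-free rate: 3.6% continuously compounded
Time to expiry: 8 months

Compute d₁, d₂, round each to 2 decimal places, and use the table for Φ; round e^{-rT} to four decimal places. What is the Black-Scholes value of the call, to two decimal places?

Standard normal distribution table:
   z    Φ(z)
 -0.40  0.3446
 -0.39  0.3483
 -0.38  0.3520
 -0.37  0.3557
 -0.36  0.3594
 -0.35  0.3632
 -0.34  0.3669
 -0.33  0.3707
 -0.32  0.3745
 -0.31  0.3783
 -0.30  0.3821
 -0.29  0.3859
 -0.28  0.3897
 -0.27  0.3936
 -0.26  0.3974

€2.24

T = 0.6667;  σ√T = 0.0980
d₁ = [ln(86/91) + (0.036 + 0.12²/2)·0.6667] / 0.0980 = [-0.0565 + 0.0288] / 0.0980 = -0.2828 → -0.28
d₂ = d₁ − σ√T = -0.2828 − 0.0980 = -0.3808 → -0.38
exp(−rT) = exp(−0.036·0.6667) = 0.9763
N(d₁) = N(-0.28) = 0.3897;  N(d₂) = N(-0.38) = 0.3520
C = 86·0.3897 − 91·0.9763·0.3520 = 33.5142 − 31.2728 = 2.2414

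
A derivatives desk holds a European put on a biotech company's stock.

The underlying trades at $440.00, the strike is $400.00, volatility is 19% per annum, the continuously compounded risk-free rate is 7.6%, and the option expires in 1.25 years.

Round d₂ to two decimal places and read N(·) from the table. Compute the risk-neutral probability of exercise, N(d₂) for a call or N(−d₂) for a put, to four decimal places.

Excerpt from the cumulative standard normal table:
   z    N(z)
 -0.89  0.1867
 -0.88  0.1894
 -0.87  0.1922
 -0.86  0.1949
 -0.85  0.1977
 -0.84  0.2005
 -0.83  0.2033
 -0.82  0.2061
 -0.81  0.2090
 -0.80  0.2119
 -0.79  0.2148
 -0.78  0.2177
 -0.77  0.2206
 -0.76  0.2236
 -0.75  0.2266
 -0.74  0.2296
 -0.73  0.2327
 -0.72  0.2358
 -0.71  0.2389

T = 1.25;  σ√T = 0.2124
d₁ = [ln(440/400) + (0.076 + ½·0.19²)·1.25] / (σ√T) = (0.0953 + 0.1176) / 0.2124 = 1.0021 ⇒ 1.00
d₂ = 1.0021 − 0.2124 = 0.7897 ⇒ 0.79
Risk-neutral Pr[S_T < K] = N(−d₂) = N(-0.79) = 0.2148

0.2148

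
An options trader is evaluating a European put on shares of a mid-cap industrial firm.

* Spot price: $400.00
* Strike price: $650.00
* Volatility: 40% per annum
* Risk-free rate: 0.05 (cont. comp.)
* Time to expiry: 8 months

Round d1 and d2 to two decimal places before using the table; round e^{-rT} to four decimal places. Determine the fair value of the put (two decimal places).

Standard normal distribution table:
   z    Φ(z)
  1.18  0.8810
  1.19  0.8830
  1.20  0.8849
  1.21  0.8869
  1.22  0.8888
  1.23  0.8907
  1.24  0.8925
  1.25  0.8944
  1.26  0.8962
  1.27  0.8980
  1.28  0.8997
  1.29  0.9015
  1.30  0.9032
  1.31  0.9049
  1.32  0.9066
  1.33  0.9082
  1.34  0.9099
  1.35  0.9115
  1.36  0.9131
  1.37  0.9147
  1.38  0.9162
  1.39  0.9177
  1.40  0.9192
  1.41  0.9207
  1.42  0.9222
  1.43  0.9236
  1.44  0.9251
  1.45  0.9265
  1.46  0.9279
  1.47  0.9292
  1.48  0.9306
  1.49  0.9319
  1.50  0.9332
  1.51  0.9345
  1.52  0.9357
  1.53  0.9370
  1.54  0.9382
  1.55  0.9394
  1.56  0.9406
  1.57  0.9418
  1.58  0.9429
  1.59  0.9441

σ√T = 0.4 × 0.8165 = 0.3266
d₁ = [ln(400/650) + (0.05 + 0.4²/2)·0.6667] / 0.3266 = [-0.4855 + 0.0867] / 0.3266 = -1.2212 which rounds to -1.22
d₂ = d₁ − σ√T = -1.2212 − 0.3266 = -1.5478 which rounds to -1.55
exp(−rT) = exp(−0.05·0.6667) = 0.9672
N(−d₂) = N(1.55) = 0.9394;  N(−d₁) = N(1.22) = 0.8888
P = 650·0.9672·0.9394 − 400·0.8888 = 590.5820 − 355.5200 = 235.0620

$235.06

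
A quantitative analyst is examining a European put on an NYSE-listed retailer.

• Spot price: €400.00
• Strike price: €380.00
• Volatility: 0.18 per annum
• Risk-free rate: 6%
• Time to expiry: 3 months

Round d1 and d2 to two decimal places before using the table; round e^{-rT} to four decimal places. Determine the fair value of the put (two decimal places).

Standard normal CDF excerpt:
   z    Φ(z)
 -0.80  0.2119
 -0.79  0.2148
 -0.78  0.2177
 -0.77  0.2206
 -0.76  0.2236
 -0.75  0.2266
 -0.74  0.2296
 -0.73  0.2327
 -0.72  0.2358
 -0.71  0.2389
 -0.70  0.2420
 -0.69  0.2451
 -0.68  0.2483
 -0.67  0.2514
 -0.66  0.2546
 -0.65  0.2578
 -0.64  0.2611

σ√T = 0.18·√0.25 = 0.0900
d₁ = [ln(400/380) + (0.06 + ½·0.18²)·0.25] / (σ√T) = (0.0513 + 0.0190) / 0.0900 = 0.7816 ⇒ 0.78
d₂ = 0.7816 − 0.0900 = 0.6916 ⇒ 0.69
e^(−rT) = e^(−0.06·0.25) = 0.9851
P = 380·0.9851·N(-0.69) − 400·N(-0.78) = 380·0.9851·0.2451 − 400·0.2177 = 91.7502 − 87.0800 = 4.6702

€4.67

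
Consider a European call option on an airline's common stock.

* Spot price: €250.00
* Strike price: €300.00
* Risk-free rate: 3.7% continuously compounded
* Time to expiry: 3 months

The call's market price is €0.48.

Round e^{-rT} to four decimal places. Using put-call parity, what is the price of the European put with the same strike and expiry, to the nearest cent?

€47.72

exp(−rT) = exp(−0.037·0.25) = 0.9908
Put-call parity: C − P = S − K·e^(−rT) = 250 − 300·0.9908 = 250 − 297.2400 = -47.2400
P = C − (C − P) = 0.48 − (-47.2400) = 47.7200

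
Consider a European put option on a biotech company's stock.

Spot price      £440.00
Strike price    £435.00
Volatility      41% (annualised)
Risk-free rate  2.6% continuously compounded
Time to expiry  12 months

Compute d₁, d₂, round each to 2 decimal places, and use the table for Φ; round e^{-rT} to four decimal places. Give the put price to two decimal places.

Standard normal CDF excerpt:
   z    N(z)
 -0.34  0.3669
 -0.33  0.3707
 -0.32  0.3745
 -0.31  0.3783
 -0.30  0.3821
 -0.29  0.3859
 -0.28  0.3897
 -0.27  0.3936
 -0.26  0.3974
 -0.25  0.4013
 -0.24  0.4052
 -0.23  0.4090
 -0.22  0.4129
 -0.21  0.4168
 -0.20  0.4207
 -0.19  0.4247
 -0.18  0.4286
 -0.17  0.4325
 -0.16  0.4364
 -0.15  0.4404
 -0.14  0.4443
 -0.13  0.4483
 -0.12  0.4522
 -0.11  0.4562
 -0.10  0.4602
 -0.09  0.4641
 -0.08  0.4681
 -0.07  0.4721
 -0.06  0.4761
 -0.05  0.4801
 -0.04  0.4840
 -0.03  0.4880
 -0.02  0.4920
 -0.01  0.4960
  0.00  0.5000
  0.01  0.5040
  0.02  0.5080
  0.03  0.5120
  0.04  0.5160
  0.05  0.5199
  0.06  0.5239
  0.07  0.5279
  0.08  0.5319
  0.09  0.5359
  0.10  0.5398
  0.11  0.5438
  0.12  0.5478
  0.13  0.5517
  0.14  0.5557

£62.35

σ√T = 0.41 × 1.0000 = 0.4100
d₁ = [ln(440/435) + (0.026 + ½·0.41²)·1] / (σ√T) = (0.0114 + 0.1100) / 0.4100 = 0.2963 which rounds to 0.30
d₂ = 0.2963 − 0.4100 = -0.1137 which rounds to -0.11
exp(−rT) = exp(−0.026·1) = 0.9743
N(−d₂) = N(0.11) = 0.5438;  N(−d₁) = N(-0.30) = 0.3821
P = 435·0.9743·0.5438 − 440·0.3821 = 230.4736 − 168.1240 = 62.3496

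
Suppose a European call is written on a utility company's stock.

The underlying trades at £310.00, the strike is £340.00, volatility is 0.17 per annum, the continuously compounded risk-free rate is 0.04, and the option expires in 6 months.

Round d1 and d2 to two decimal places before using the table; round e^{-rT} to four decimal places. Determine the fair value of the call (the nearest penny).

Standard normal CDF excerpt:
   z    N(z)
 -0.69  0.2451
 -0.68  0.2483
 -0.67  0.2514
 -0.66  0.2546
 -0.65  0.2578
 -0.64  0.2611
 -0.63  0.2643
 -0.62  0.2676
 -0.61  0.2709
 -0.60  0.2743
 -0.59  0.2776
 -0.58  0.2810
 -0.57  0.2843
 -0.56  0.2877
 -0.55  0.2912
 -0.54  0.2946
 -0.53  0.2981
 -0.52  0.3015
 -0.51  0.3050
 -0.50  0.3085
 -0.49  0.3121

T = 0.5;  σ√T = 0.1202
d₁ = [ln(310/340) + (0.04 + ½·0.17²)·0.5] / (σ√T) = (-0.0924 + 0.0272) / 0.1202 = -0.5420 which rounds to -0.54
d₂ = -0.5420 − 0.1202 = -0.6622 which rounds to -0.66
e^(−rT) = e^(−0.04·0.5) = 0.9802
N(d₁) = N(-0.54) = 0.2946;  N(d₂) = N(-0.66) = 0.2546
C = 310·0.2946 − 340·0.9802·0.2546 = 91.3260 − 84.8500 = 6.4760

£6.48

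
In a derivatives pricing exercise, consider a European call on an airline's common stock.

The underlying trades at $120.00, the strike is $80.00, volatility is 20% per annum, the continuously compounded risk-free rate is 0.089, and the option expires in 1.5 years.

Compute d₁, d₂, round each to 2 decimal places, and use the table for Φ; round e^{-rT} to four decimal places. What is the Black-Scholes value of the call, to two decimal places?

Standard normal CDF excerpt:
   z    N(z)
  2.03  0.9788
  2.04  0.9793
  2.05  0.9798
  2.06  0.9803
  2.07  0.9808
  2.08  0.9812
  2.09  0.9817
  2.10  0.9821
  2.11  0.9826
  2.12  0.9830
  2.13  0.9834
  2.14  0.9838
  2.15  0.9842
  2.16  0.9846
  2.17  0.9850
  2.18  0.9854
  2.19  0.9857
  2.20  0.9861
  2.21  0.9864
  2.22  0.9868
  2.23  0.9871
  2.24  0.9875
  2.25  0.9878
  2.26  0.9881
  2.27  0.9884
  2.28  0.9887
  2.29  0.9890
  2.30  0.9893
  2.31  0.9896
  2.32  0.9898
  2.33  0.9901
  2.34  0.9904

$50.09

σ√T = 0.2 × 1.2247 = 0.2449
d₁ = [ln(120/80) + (0.089 + 0.2²/2)·1.5] / 0.2449 = [0.4055 + 0.1635] / 0.2449 = 2.3228 which rounds to 2.32
d₂ = d₁ − σ√T = 2.3228 − 0.2449 = 2.0778 which rounds to 2.08
exp(−rT) = exp(−0.089·1.5) = 0.8750
C = 120·N(2.32) − 80·0.8750·N(2.08) = 120·0.9898 − 80·0.8750·0.9812 = 118.7760 − 68.6840 = 50.0920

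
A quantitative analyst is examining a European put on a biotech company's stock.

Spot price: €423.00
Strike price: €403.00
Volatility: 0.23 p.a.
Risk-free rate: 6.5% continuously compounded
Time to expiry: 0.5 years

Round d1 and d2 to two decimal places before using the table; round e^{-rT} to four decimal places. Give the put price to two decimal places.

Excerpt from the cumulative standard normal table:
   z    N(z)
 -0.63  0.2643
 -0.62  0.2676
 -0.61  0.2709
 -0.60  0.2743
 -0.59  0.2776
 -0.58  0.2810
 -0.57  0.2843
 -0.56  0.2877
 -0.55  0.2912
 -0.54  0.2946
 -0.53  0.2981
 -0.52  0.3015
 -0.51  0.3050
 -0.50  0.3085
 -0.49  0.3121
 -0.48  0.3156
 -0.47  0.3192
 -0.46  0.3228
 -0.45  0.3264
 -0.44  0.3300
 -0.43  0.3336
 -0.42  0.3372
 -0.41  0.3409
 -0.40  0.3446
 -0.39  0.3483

€12.68

σ√T = 0.23 × 0.7071 = 0.1626
d₁ = [ln(423/403) + (0.065 + 0.23²/2)·0.5] / 0.1626 = [0.0484 + 0.0457] / 0.1626 = 0.5790 which rounds to 0.58
d₂ = d₁ − σ√T = 0.5790 − 0.1626 = 0.4163 which rounds to 0.42
exp(−rT) = exp(−0.065·0.5) = 0.9680
N(−d₂) = N(-0.42) = 0.3372;  N(−d₁) = N(-0.58) = 0.2810
P = 403·0.9680·0.3372 − 423·0.2810 = 131.5431 − 118.8630 = 12.6801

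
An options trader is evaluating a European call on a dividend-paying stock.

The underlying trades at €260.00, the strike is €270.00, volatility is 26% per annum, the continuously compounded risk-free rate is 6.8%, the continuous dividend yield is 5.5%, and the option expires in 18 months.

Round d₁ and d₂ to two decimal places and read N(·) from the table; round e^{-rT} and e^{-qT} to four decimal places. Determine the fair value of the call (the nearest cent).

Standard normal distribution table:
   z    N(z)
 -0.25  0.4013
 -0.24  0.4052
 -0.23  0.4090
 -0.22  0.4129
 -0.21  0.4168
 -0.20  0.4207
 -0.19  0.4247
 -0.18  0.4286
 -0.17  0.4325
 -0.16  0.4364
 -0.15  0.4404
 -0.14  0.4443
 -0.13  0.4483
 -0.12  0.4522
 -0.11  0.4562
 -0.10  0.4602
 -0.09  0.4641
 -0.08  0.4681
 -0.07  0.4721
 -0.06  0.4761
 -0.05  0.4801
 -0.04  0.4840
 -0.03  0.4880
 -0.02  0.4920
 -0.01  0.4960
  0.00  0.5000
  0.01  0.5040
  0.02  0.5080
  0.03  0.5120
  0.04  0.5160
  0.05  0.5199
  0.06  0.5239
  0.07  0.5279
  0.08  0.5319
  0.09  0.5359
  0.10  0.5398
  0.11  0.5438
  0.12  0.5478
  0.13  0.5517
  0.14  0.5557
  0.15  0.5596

€28.56

T = 1.5;  σ√T = 0.3184
d₁ = [ln(260/270) + (0.068 − 0.055 + 0.26²/2)·1.5] / 0.3184 = [-0.0377 + 0.0702] / 0.3184 = 0.1019 ⇒ 0.10
d₂ = d₁ − σ√T = 0.1019 − 0.3184 = -0.2165 ⇒ -0.22
exp(−qT) = exp(−0.055·1.5) = 0.9208;  exp(−rT) = exp(−0.068·1.5) = 0.9030
N(d₁) = N(0.10) = 0.5398;  N(d₂) = N(-0.22) = 0.4129
C = 260·0.9208·0.5398 − 270·0.9030·0.4129 = 129.2324 − 100.6691 = 28.5633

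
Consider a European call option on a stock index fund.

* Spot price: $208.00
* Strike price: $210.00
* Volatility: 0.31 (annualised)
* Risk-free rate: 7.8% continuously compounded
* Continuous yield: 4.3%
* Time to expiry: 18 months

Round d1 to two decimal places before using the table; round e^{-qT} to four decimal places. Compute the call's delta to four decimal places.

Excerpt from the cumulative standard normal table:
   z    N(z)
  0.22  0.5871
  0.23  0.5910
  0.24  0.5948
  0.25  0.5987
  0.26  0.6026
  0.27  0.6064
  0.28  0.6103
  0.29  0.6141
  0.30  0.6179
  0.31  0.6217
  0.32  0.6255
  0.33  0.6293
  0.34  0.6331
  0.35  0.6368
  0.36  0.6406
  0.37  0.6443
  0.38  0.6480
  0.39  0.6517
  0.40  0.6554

0.5793

σ√T = 0.31·√1.5 = 0.3797
d₁ = [ln(208/210) + (0.078 − 0.043 + 0.31²/2)·1.5] / 0.3797 = [-0.0096 + 0.1246] / 0.3797 = 0.3029 ≈ 0.30
N(d₁) = N(0.30) = 0.6179
Δ_call = e^(−qT)·N(d₁) = 0.9375·0.6179 = 0.5793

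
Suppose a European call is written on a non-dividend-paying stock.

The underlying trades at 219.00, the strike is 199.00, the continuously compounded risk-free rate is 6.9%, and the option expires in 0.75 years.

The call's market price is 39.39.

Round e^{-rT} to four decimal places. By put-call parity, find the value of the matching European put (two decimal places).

e^(−rT) = e^(−0.069·0.75) = 0.9496
Put-call parity: C − P = S − K·e^(−rT) = 219 − 199·0.9496 = 219 − 188.9704 = 30.0296
P = C − (C − P) = 39.39 − (30.0296) = 9.3604

9.36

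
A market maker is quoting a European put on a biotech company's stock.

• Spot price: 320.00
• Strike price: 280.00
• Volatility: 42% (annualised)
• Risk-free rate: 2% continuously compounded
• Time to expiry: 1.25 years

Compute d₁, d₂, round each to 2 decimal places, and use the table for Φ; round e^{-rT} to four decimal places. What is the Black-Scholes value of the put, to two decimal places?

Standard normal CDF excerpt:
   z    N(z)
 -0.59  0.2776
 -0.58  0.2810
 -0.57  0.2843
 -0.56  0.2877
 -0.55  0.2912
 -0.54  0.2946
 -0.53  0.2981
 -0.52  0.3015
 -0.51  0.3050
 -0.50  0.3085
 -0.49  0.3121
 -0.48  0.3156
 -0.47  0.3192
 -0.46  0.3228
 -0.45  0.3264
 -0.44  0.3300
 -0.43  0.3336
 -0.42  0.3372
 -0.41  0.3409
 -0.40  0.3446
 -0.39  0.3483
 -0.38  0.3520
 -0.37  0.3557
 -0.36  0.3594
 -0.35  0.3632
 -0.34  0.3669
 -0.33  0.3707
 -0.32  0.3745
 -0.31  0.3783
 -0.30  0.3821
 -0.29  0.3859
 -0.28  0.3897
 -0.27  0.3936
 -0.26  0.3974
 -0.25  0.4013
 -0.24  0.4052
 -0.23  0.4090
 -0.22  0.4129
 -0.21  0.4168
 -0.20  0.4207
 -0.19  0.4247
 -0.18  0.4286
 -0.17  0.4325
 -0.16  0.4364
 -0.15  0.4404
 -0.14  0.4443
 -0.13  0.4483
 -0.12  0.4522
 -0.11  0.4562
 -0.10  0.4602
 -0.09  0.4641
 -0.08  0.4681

T = 1.25;  σ√T = 0.4696
d₁ = [ln(320/280) + (0.02 + 0.42²/2)·1.25] / 0.4696 = [0.1335 + 0.1352] / 0.4696 = 0.5724 → 0.57
d₂ = d₁ − σ√T = 0.5724 − 0.4696 = 0.1028 → 0.10
exp(−rT) = exp(−0.02·1.25) = 0.9753
N(−d₂) = N(-0.10) = 0.4602;  N(−d₁) = N(-0.57) = 0.2843
P = 280·0.9753·0.4602 − 320·0.2843 = 125.6733 − 90.9760 = 34.6973

34.70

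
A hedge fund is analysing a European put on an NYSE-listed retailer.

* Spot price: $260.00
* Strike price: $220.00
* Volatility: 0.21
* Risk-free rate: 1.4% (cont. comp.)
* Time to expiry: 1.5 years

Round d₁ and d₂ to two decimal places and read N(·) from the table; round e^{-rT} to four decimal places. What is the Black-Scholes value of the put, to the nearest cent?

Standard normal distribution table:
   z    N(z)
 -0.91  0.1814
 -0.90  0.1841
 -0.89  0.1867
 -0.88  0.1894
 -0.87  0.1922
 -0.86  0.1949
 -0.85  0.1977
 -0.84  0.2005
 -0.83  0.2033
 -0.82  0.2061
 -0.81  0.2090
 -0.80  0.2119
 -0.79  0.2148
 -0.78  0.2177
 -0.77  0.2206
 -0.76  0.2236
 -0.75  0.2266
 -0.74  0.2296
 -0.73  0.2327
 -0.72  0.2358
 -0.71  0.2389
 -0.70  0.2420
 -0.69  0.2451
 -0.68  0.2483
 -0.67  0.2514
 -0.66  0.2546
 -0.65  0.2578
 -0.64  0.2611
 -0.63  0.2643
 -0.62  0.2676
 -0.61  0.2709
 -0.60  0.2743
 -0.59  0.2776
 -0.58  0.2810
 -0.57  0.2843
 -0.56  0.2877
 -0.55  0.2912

$8.42

σ√T = 0.21 × 1.2247 = 0.2572
d₁ = [ln(260/220) + (0.014 + 0.21²/2)·1.5] / 0.2572 = [0.1671 + 0.0541] / 0.2572 = 0.8598 which rounds to 0.86
d₂ = d₁ − σ√T = 0.8598 − 0.2572 = 0.6026 which rounds to 0.60
e^(−rT) = e^(−0.014·1.5) = 0.9792
N(−d₂) = N(-0.60) = 0.2743;  N(−d₁) = N(-0.86) = 0.1949
P = 220·0.9792·0.2743 − 260·0.1949 = 59.0908 − 50.6740 = 8.4168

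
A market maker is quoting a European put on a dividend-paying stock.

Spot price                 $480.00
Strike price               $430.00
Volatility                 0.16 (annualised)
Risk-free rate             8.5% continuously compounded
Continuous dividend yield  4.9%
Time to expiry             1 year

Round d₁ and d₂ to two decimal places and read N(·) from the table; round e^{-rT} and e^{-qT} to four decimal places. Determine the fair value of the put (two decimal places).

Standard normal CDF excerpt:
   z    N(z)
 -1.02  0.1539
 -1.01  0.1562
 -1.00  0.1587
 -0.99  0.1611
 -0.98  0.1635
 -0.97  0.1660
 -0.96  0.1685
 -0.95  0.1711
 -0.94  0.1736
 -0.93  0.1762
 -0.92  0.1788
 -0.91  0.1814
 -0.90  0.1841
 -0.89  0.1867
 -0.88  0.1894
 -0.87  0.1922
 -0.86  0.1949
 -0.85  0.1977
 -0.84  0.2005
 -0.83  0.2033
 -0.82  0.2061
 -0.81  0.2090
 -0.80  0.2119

$6.66

σ√T = 0.16·√1 = 0.1600
d₁ = [ln(480/430) + (0.085 − 0.049 + 0.16²/2)·1] / 0.1600 = [0.1100 + 0.0488] / 0.1600 = 0.9925 which rounds to 0.99
d₂ = d₁ − σ√T = 0.9925 − 0.1600 = 0.8325 which rounds to 0.83
exp(−qT) = exp(−0.049·1) = 0.9522;  exp(−rT) = exp(−0.085·1) = 0.9185
N(−d₂) = N(-0.83) = 0.2033;  N(−d₁) = N(-0.99) = 0.1611
P = 430·0.9185·0.2033 − 480·0.9522·0.1611 = 80.2944 − 73.6317 = 6.6626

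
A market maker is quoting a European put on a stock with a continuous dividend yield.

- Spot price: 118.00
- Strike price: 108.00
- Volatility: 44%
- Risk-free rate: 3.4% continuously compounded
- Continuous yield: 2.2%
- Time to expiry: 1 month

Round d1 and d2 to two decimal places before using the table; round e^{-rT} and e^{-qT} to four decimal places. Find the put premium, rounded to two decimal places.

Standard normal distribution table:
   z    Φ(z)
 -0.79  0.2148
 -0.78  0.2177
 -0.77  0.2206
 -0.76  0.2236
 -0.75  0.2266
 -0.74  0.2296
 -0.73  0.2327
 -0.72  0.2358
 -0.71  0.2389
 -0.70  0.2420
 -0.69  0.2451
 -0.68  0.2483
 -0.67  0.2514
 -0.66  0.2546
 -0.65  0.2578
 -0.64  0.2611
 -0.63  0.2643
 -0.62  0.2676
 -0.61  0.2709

2.14

σ√T = 0.44 × 0.2887 = 0.1270
d₁ = [ln(118/108) + (0.034 − 0.022 + 0.44²/2)·0.08333] / 0.1270 = [0.0886 + 0.0091] / 0.1270 = 0.7686 ⇒ 0.77
d₂ = d₁ − σ√T = 0.7686 − 0.1270 = 0.6415 ⇒ 0.64
e^(−qT) = e^(−0.022·0.08333) = 0.9982;  e^(−rT) = e^(−0.034·0.08333) = 0.9972
N(−d₂) = N(-0.64) = 0.2611;  N(−d₁) = N(-0.77) = 0.2206
P = 108·0.9972·0.2611 − 118·0.9982·0.2206 = 28.1198 − 25.9839 = 2.1359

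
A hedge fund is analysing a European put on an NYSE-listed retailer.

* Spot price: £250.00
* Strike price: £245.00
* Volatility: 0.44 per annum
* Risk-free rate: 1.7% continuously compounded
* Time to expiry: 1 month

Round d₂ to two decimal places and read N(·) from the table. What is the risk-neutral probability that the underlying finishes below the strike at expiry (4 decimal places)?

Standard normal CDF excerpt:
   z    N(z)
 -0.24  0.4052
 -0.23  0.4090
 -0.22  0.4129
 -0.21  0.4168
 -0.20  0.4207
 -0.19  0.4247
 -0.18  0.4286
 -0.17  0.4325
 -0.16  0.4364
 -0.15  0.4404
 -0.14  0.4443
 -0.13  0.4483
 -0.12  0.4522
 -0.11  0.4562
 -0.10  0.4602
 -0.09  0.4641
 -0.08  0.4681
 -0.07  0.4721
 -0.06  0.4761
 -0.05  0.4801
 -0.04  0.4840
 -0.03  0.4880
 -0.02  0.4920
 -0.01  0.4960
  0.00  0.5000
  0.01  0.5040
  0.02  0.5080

σ√T = 0.44·√0.08333 = 0.1270
ln(S/K) + (r + σ²/2)T = ln(250/245) + (0.017 + 0.44²/2)·0.08333 = 0.0202 + 0.0095 = 0.0297
d₁ = 0.0297 / 0.1270 = 0.2337 → 0.23
d₂ = d₁ − σ√T = 0.2337 − 0.1270 = 0.1067 → 0.11
Risk-neutral Pr[S_T < K] = N(−d₂) = N(-0.11) = 0.4562

0.4562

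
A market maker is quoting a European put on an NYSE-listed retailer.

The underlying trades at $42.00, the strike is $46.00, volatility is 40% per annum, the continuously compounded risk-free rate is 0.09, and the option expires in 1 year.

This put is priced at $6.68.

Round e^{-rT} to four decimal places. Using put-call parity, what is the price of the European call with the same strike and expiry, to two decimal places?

$6.64

e^(−rT) = e^(−0.09·1) = 0.9139
Put-call parity: C − P = S − K·e^(−rT) = 42 − 46·0.9139 = 42 − 42.0394 = -0.0394
C = P + (C − P) = 6.68 + (-0.0394) = 6.6406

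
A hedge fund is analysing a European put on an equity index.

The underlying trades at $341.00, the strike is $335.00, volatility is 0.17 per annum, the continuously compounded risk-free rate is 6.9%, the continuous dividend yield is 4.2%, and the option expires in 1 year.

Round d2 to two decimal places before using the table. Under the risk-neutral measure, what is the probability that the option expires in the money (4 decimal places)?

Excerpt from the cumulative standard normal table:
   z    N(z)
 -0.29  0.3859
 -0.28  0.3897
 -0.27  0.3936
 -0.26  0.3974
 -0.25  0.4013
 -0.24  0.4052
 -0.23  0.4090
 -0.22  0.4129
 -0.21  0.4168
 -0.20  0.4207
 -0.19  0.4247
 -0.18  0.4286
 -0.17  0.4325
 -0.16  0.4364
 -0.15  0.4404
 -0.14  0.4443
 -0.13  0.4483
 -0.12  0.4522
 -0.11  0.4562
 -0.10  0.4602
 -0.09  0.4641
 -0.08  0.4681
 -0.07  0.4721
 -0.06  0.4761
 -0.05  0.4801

0.4286

σ√T = 0.17 × 1.0000 = 0.1700
ln(S/K) + (r − q + σ²/2)T = ln(341/335) + (0.069 − 0.042 + 0.17²/2)·1 = 0.0178 + 0.0415 = 0.0592
d₁ = 0.0592 / 0.1700 = 0.3482 → 0.35
d₂ = d₁ − σ√T = 0.3482 − 0.1700 = 0.1782 → 0.18
Pr(exercise) under Q = N(−d₂) = N(-0.18) = 0.4286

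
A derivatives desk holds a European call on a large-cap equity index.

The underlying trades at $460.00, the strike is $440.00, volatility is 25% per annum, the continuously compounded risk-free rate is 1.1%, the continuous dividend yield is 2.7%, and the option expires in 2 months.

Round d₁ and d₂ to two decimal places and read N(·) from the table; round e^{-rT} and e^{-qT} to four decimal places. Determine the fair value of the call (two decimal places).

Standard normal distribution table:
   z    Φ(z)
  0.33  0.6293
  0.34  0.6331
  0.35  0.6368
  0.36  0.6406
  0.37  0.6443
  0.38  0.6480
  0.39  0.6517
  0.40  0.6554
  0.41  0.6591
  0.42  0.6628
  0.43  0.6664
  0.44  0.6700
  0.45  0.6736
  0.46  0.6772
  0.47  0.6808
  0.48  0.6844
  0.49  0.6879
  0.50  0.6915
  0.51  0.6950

σ√T = 0.25·√0.1667 = 0.1021
d₁ = [ln(460/440) + (0.011 − 0.027 + 0.25²/2)·0.1667] / 0.1021 = [0.0445 + 0.0025] / 0.1021 = 0.4604 ⇒ 0.46
d₂ = d₁ − σ√T = 0.4604 − 0.1021 = 0.3584 ⇒ 0.36
e^(−qT) = e^(−0.027·0.1667) = 0.9955;  e^(−rT) = e^(−0.011·0.1667) = 0.9982
N(d₁) = N(0.46) = 0.6772;  N(d₂) = N(0.36) = 0.6406
C = 460·0.9955·0.6772 − 440·0.9982·0.6406 = 310.1102 − 281.3566 = 28.7536

$28.75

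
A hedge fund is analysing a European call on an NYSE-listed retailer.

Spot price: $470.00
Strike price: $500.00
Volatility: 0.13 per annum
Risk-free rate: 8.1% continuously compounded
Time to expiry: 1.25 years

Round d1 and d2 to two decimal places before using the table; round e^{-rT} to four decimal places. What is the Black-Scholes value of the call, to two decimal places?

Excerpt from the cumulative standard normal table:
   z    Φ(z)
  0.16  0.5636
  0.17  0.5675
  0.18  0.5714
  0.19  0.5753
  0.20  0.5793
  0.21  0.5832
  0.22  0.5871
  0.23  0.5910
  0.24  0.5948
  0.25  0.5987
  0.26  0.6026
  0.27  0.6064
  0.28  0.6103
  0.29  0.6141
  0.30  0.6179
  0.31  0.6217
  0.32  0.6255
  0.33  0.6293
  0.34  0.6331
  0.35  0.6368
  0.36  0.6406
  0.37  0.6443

$35.80

T = 1.25;  σ√T = 0.1453
d₁ = [ln(470/500) + (0.081 + 0.13²/2)·1.25] / 0.1453 = [-0.0619 + 0.1118] / 0.1453 = 0.3436 which rounds to 0.34
d₂ = d₁ − σ√T = 0.3436 − 0.1453 = 0.1982 which rounds to 0.20
exp(−rT) = exp(−0.081·1.25) = 0.9037
N(d₁) = N(0.34) = 0.6331;  N(d₂) = N(0.20) = 0.5793
C = 470·0.6331 − 500·0.9037·0.5793 = 297.5570 − 261.7567 = 35.8003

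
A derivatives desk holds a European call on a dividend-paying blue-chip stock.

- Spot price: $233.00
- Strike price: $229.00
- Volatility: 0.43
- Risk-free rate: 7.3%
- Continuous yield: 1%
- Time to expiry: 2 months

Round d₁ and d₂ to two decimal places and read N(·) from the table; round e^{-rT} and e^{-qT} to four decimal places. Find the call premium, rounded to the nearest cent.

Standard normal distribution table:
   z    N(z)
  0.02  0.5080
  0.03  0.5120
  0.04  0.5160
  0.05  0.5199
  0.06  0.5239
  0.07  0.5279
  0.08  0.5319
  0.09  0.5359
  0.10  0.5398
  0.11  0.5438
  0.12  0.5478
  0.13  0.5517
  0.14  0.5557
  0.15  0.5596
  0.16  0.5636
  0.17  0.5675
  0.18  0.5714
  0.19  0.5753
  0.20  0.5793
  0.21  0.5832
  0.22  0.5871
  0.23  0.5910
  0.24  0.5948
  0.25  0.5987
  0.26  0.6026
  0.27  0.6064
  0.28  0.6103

$19.83

σ√T = 0.43 × 0.4082 = 0.1755
ln(S/K) + (r − q + σ²/2)T = ln(233/229) + (0.073 − 0.01 + 0.43²/2)·0.1667 = 0.0173 + 0.0259 = 0.0432
d₁ = 0.0432 / 0.1755 = 0.2462 → 0.25
d₂ = d₁ − σ√T = 0.2462 − 0.1755 = 0.0707 → 0.07
exp(−qT) = exp(−0.01·0.1667) = 0.9983;  exp(−rT) = exp(−0.073·0.1667) = 0.9879
C = 233·0.9983·N(0.25) − 229·0.9879·N(0.07) = 233·0.9983·0.5987 − 229·0.9879·0.5279 = 139.2600 − 119.4263 = 19.8336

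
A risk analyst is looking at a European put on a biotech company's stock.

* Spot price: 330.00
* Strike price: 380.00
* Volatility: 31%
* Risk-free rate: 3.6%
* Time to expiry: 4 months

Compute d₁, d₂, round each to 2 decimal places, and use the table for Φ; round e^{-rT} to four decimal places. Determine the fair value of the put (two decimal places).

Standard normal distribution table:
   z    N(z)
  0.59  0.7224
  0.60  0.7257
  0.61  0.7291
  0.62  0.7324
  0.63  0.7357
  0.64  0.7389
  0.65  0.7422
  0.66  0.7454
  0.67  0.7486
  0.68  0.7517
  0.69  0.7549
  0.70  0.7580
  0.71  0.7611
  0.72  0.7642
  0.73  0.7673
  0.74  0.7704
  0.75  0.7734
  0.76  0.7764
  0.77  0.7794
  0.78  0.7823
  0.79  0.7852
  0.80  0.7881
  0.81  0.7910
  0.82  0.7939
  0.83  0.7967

54.22

σ√T = 0.31 × 0.5774 = 0.1790
d₁ = [ln(330/380) + (0.036 + 0.31²/2)·0.3333] / 0.1790 = [-0.1411 + 0.0280] / 0.1790 = -0.6317 → -0.63
d₂ = d₁ − σ√T = -0.6317 − 0.1790 = -0.8107 → -0.81
exp(−rT) = exp(−0.036·0.3333) = 0.9881
N(−d₂) = N(0.81) = 0.7910;  N(−d₁) = N(0.63) = 0.7357
P = 380·0.9881·0.7910 − 330·0.7357 = 297.0031 − 242.7810 = 54.2221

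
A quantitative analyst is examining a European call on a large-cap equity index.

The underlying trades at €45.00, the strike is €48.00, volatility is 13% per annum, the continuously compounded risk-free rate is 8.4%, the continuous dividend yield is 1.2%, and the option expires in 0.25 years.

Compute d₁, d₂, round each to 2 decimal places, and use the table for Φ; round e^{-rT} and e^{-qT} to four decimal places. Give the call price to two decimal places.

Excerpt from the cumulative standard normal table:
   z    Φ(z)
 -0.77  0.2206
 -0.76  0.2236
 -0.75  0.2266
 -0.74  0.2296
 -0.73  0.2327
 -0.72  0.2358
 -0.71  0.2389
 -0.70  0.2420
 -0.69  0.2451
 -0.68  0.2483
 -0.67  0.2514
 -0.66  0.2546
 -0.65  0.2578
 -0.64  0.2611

T = 0.25;  σ√T = 0.0650
d₁ = [ln(45/48) + (0.084 − 0.012 + 0.13²/2)·0.25] / 0.0650 = [-0.0645 + 0.0201] / 0.0650 = -0.6835 which rounds to -0.68
d₂ = d₁ − σ√T = -0.6835 − 0.0650 = -0.7485 which rounds to -0.75
exp(−qT) = exp(−0.012·0.25) = 0.9970;  exp(−rT) = exp(−0.084·0.25) = 0.9792
C = 45·0.9970·N(-0.68) − 48·0.9792·N(-0.75) = 45·0.9970·0.2483 − 48·0.9792·0.2266 = 11.1400 − 10.6506 = 0.4894

€0.49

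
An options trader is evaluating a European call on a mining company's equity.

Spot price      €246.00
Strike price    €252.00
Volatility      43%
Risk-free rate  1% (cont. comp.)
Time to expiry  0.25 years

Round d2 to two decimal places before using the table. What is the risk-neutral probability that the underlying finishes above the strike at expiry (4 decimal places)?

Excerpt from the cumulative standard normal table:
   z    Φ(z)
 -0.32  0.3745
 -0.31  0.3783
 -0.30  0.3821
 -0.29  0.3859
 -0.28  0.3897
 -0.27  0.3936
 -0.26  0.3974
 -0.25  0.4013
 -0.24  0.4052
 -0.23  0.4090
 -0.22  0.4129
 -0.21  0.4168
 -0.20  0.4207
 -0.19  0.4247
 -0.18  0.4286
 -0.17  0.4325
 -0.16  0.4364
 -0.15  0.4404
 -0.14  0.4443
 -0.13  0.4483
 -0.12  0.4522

σ√T = 0.43·√0.25 = 0.2150
ln(S/K) + (r + σ²/2)T = ln(246/252) + (0.01 + 0.43²/2)·0.25 = -0.0241 + 0.0256 = 0.0015
d₁ = 0.0015 / 0.2150 = 0.0070 ⇒ 0.01
d₂ = d₁ − σ√T = 0.0070 − 0.2150 = -0.2080 ⇒ -0.21
Risk-neutral Pr[S_T > K] = N(d₂) = N(-0.21) = 0.4168

0.4168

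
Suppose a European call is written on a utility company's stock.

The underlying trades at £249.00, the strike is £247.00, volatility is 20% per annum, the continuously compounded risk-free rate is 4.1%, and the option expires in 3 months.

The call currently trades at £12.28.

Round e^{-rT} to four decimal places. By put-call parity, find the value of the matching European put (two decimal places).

£7.76

e^(−rT) = e^(−0.041·0.25) = 0.9898
Put-call parity: C − P = S − K·e^(−rT) = 249 − 247·0.9898 = 249 − 244.4806 = 4.5194
P = C − (C − P) = 12.28 − (4.5194) = 7.7606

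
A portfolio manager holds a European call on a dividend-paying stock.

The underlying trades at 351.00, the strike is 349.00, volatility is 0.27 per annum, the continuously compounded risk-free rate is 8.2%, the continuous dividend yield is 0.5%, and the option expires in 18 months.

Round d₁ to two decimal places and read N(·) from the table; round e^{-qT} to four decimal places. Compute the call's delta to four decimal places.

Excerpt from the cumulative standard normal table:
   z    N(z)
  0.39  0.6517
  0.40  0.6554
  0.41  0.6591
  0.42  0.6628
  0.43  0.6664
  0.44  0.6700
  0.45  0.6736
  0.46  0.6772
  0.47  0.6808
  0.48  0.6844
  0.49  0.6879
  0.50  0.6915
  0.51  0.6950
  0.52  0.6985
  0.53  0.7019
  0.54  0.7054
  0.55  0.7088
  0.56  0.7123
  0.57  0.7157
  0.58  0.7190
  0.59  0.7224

σ√T = 0.27 × 1.2247 = 0.3307
d₁ = [ln(351/349) + (0.082 − 0.005 + 0.27²/2)·1.5] / 0.3307 = [0.0057 + 0.1702] / 0.3307 = 0.5319 ⇒ 0.53
N(d₁) = N(0.53) = 0.7019
Δ_call = e^(−qT)·N(d₁) = 0.9925·0.7019 = 0.6966

0.6966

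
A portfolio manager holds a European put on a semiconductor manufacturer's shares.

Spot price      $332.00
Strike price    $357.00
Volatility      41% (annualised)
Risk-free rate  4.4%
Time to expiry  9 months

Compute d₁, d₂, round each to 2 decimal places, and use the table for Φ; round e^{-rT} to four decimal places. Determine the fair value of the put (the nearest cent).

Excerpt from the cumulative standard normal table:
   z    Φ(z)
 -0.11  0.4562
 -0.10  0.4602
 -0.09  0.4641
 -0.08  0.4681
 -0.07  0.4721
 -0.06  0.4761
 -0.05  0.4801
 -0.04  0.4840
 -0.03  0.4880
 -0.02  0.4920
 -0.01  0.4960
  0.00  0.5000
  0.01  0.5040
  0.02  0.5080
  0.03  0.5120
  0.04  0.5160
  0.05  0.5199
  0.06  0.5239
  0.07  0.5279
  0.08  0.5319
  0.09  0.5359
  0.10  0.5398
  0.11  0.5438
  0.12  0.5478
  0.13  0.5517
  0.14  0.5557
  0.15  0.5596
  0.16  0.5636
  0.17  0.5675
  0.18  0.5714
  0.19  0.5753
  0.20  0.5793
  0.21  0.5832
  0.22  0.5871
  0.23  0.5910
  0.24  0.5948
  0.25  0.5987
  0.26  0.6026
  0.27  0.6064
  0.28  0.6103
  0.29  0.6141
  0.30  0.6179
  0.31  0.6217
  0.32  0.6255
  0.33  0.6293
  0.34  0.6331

T = 0.75;  σ√T = 0.3551
d₁ = [ln(332/357) + (0.044 + 0.41²/2)·0.75] / 0.3551 = [-0.0726 + 0.0960] / 0.3551 = 0.0660 ⇒ 0.07
d₂ = d₁ − σ√T = 0.0660 − 0.3551 = -0.2891 ⇒ -0.29
e^(−rT) = e^(−0.044·0.75) = 0.9675
N(−d₂) = N(0.29) = 0.6141;  N(−d₁) = N(-0.07) = 0.4721
P = 357·0.9675·0.6141 − 332·0.4721 = 212.1086 − 156.7372 = 55.3714

$55.37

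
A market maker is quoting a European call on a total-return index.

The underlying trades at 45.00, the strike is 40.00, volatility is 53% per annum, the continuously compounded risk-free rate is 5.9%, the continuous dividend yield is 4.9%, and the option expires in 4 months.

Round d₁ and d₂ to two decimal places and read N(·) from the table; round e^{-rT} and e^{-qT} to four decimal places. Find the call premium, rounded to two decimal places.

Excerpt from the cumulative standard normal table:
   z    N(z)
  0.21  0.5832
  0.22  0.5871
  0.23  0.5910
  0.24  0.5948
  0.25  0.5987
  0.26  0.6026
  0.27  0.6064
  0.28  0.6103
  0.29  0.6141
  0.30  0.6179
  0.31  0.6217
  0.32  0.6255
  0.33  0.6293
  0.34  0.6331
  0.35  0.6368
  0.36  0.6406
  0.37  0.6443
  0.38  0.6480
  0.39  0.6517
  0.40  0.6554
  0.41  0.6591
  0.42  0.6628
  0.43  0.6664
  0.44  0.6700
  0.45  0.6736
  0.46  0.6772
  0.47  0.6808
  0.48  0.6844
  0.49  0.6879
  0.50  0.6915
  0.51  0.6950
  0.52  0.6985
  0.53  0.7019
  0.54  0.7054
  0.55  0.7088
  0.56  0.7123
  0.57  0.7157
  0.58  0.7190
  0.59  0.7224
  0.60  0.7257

8.05

σ√T = 0.53·√0.3333 = 0.3060
d₁ = [ln(45/40) + (0.059 − 0.049 + ½·0.53²)·0.3333] / (σ√T) = (0.1178 + 0.0502) / 0.3060 = 0.5488 ⇒ 0.55
d₂ = 0.5488 − 0.3060 = 0.2428 ⇒ 0.24
exp(−qT) = exp(−0.049·0.3333) = 0.9838;  exp(−rT) = exp(−0.059·0.3333) = 0.9805
N(d₁) = N(0.55) = 0.7088;  N(d₂) = N(0.24) = 0.5948
C = 45·0.9838·0.7088 − 40·0.9805·0.5948 = 31.3793 − 23.3281 = 8.0512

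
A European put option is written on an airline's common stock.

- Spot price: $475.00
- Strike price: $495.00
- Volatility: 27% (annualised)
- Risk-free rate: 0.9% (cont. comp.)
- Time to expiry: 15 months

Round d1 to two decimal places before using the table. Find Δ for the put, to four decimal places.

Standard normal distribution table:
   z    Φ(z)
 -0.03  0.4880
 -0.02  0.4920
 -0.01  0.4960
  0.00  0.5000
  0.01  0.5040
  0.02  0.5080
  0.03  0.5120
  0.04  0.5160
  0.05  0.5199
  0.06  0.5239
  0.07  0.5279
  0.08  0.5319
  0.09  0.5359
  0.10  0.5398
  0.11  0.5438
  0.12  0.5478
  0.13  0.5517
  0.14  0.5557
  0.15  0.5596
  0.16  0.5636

-0.4801

σ√T = 0.27 × 1.1180 = 0.3019
d₁ = [ln(475/495) + (0.009 + ½·0.27²)·1.25] / (σ√T) = (-0.0412 + 0.0568) / 0.3019 = 0.0516 which rounds to 0.05
N(d₁) = N(0.05) = 0.5199
Δ_put = N(d₁) − 1 = 0.5199 − 1 = -0.4801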